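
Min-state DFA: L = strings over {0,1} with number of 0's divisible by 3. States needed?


Track (count of 0) mod 3: states 0..2, accept at 0
Minimal DFA: 3 states


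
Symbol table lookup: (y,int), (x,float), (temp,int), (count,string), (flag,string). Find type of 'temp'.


Lookup 'temp' → type int


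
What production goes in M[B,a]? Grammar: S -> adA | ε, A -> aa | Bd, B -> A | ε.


For [B, a]: 'a' ∈ FIRST(A)
Entry: B -> A


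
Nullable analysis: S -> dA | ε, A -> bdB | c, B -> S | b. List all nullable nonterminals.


A nonterminal is nullable iff some alternative derives ε (directly, or every symbol in it is nullable)
Nullable: {B, S}


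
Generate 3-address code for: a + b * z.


Break into single-operator statements:
t1 = b * z
t2 = a + t1


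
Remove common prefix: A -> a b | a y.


Common prefix: 'a'
Factored: A -> a A', A' -> b | y


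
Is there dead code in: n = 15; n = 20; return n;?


first assignment to n is overwritten before any read
Dead: 'n = 15'


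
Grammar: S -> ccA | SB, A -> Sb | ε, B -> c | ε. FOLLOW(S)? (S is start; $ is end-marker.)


$ ∈ FOLLOW(S). For each A -> αBβ: add FIRST(β)\{ε} to FOLLOW(B); if β nullable, add FOLLOW(A).
FOLLOW(S) = {$, b, c}


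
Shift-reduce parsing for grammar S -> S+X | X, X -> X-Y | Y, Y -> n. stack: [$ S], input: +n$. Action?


shift '+' to continue S -> S+X
Action: shift


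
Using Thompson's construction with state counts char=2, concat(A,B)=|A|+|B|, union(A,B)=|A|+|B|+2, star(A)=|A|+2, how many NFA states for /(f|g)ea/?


Syntax tree has 4 char leaf(s), 1 union(s), 0 star(s)
chars contribute 4×2 = 8; each union adds +2; each star adds +2
Total: 8 + 2 + 0 = 10 states


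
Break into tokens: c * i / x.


Scan left to right, longest-match per lexeme
Tokens: ID(c), OP(*), ID(i), OP(/), ID(x)


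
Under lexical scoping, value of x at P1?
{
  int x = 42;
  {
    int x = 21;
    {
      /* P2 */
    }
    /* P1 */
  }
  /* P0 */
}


x declared in the same block as P1
x = 21


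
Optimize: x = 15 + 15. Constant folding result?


15 + 15 = 30 at compile time
Optimized: x = 30


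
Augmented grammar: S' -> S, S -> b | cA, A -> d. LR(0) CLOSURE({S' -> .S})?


Start: S' -> .S
For each item with dot before a nonterminal B, add B -> .γ for every B-production
Closure: [S' -> .S, S -> .b, S -> .cA]


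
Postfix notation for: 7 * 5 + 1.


Left to right (same or higher precedence on left)
Postfix: 7 5 * 1 +


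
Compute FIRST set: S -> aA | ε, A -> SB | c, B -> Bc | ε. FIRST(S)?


Per alternative of S: FIRST(aA) = {a}; FIRST(ε) = {ε}
FIRST(S) = {a, ε}


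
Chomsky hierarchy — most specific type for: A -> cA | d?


Right-linear: every RHS is a terminal or a terminal followed by one nonterminal
Classification: Type 3 (Regular)


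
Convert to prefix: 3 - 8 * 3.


'*' binds tighter: tree is (- 3 (* 8 3))
Prefix: - 3 * 8 3


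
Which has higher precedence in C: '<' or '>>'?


'>>' is shift (level 8); '<' is relational (level 7)
Higher level binds tighter
'>>' has higher precedence than '<'


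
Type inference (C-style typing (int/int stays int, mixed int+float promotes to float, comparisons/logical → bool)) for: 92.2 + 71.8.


Operand types: float + float
Rule: mixed int/float promotes to float; int/int stays int
Result type: float


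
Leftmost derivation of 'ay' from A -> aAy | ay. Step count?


Derivation: A => ay
Steps: 1


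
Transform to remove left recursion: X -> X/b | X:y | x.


Left-recursive alternatives: X/b, X:y; non-recursive: x
Introduce X': X -> xX', X' -> /bX' | :yX' | ε


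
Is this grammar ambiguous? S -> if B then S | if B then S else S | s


dangling else: 'if B then if B then s else s' parses two ways
Ambiguous


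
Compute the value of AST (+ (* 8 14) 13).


Evaluate inner: (* 8 14) = 112
Evaluate root: (+ 112 13) = 125
Result: 125


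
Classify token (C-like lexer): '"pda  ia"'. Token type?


Pattern: double-quoted sequence
Type: STRING_LITERAL


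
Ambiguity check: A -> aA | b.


right-linear, alternatives start with distinct terminals 'a' vs 'b': unique leftmost derivation
Unambiguous


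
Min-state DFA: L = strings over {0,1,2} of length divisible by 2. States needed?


Track length mod 2: states 0..1, accept at 0
Minimal DFA: 2 states


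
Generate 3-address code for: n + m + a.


Break into single-operator statements:
t1 = n + m
t2 = t1 + a


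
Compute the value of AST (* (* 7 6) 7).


Evaluate inner: (* 7 6) = 42
Evaluate root: (* 42 7) = 294
Result: 294


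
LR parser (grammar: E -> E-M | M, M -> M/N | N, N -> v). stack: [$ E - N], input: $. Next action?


'N' (not preceded by M/) is the handle for M -> N
Action: reduce (M -> N)


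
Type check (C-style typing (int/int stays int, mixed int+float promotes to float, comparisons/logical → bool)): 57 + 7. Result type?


Operand types: int + int
Rule: mixed int/float promotes to float; int/int stays int
Result type: int


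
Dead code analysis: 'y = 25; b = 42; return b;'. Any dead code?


y is assigned but never read
Dead: 'y = 25'


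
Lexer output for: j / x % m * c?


Scan left to right, longest-match per lexeme
Tokens: ID(j), OP(/), ID(x), OP(%), ID(m), OP(*), ID(c)


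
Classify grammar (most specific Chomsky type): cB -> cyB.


LHS has context (more than one symbol) and |LHS| ≤ |RHS|
Classification: Type 1 (Context-Sensitive)


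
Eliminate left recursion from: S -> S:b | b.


Left-recursive alternatives: S:b; non-recursive: b
Introduce S': S -> bS', S' -> :bS' | ε


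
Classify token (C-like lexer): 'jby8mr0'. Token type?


Pattern: letter/underscore followed by alphanumerics, not a keyword
Type: IDENTIFIER


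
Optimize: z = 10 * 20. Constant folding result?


10 * 20 = 200 at compile time
Optimized: z = 200


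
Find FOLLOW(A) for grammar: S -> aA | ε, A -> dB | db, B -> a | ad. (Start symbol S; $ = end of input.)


$ ∈ FOLLOW(S). For each A -> αBβ: add FIRST(β)\{ε} to FOLLOW(B); if β nullable, add FOLLOW(A).
FOLLOW(A) = {$}


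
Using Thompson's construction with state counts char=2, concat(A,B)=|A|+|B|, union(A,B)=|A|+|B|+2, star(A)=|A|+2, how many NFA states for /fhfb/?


Syntax tree has 4 char leaf(s), 0 union(s), 0 star(s)
chars contribute 4×2 = 8; each union adds +2; each star adds +2
Total: 8 + 0 + 0 = 8 states


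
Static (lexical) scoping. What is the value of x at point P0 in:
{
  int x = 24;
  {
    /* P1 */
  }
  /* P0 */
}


x declared in the same block as P0
x = 24


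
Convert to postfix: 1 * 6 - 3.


Left to right (same or higher precedence on left)
Postfix: 1 6 * 3 -


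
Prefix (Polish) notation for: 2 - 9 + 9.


left-to-right (same/higher precedence on left): tree is (+ (- 2 9) 9)
Prefix: + - 2 9 9


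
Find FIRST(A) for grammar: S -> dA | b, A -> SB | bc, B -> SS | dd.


Per alternative of A: FIRST(SB) = {b, d}; FIRST(bc) = {b}
FIRST(A) = {b, d}


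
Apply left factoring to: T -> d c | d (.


Common prefix: 'd'
Factored: T -> d T', T' -> c | (


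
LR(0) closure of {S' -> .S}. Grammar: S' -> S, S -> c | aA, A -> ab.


Start: S' -> .S
For each item with dot before a nonterminal B, add B -> .γ for every B-production
Closure: [S' -> .S, S -> .c, S -> .aA]


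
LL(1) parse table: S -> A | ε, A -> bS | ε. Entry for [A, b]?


For [A, b]: 'b' ∈ FIRST(bS)
Entry: A -> bS


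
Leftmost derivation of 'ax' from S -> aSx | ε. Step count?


Derivation: S => aSx => ax
Steps: 2


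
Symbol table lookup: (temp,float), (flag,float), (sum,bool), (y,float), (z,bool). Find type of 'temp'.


Lookup 'temp' → type float


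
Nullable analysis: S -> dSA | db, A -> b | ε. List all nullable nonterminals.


A nonterminal is nullable iff some alternative derives ε (directly, or every symbol in it is nullable)
Nullable: {A}


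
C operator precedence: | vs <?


'<' is relational (level 7); '|' is bitwise OR (level 3)
Higher level binds tighter
'<' has higher precedence than '|'


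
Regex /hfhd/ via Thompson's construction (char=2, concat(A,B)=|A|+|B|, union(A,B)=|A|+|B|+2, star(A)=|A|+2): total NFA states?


Syntax tree has 4 char leaf(s), 0 union(s), 0 star(s)
chars contribute 4×2 = 8; each union adds +2; each star adds +2
Total: 8 + 0 + 0 = 8 states


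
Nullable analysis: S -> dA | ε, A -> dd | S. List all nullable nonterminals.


A nonterminal is nullable iff some alternative derives ε (directly, or every symbol in it is nullable)
Nullable: {A, S}


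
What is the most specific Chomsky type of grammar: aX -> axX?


LHS has context (more than one symbol) and |LHS| ≤ |RHS|
Classification: Type 1 (Context-Sensitive)


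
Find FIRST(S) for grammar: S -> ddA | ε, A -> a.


Per alternative of S: FIRST(ddA) = {d}; FIRST(ε) = {ε}
FIRST(S) = {d, ε}


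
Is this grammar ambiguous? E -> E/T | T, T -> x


precedence layered via separate nonterminal T: deterministic
Unambiguous


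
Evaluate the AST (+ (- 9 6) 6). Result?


Evaluate inner: (- 9 6) = 3
Evaluate root: (+ 3 6) = 9
Result: 9


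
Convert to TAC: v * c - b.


Break into single-operator statements:
t1 = v * c
t2 = t1 - b


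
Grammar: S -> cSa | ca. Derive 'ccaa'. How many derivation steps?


Derivation: S => cSa => ccaa
Steps: 2


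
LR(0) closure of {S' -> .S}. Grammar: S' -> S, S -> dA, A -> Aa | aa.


Start: S' -> .S
For each item with dot before a nonterminal B, add B -> .γ for every B-production
Closure: [S' -> .S, S -> .dA]


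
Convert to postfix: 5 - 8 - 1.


Left to right (same or higher precedence on left)
Postfix: 5 8 - 1 -


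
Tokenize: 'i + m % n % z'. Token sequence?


Scan left to right, longest-match per lexeme
Tokens: ID(i), OP(+), ID(m), OP(%), ID(n), OP(%), ID(z)


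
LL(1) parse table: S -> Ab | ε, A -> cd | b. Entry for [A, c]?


For [A, c]: 'c' ∈ FIRST(cd)
Entry: A -> cd


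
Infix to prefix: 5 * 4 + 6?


left-to-right (same/higher precedence on left): tree is (+ (* 5 4) 6)
Prefix: + * 5 4 6


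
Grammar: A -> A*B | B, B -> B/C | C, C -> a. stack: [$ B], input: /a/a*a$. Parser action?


shift '/' to continue B -> B/C
Action: shift


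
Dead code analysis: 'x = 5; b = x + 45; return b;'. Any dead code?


x is read by b's definition; b is returned
No dead code


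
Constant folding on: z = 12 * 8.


12 * 8 = 96 at compile time
Optimized: z = 96


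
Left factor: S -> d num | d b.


Common prefix: 'd'
Factored: S -> d S', S' -> num | b


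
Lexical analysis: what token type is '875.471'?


Pattern: digits with a decimal point
Type: FLOAT_LITERAL


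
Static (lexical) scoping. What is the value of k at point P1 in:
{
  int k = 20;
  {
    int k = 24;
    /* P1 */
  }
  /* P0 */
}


k declared in the same block as P1
k = 24


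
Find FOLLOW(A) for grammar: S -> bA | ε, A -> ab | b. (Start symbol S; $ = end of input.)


$ ∈ FOLLOW(S). For each A -> αBβ: add FIRST(β)\{ε} to FOLLOW(B); if β nullable, add FOLLOW(A).
FOLLOW(A) = {$}


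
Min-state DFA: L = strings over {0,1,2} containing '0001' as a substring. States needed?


KMP-style automaton: 4 progress states + 1 absorbing accept = 5
Minimal DFA: 5 states


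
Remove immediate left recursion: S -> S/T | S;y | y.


Left-recursive alternatives: S/T, S;y; non-recursive: y
Introduce S': S -> yS', S' -> /TS' | ;yS' | ε


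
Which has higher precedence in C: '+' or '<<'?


'+' is additive (level 9); '<<' is shift (level 8)
Higher level binds tighter
'+' has higher precedence than '<<'


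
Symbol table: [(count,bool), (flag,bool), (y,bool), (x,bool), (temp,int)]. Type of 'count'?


Lookup 'count' → type bool


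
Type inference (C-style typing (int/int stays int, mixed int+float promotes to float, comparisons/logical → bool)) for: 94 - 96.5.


Operand types: int - float
Rule: mixed int/float promotes to float; int/int stays int
Result type: float


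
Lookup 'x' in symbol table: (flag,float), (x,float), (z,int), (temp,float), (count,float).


Lookup 'x' → type float


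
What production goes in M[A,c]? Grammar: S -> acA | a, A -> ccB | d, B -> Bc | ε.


For [A, c]: 'c' ∈ FIRST(ccB)
Entry: A -> ccB


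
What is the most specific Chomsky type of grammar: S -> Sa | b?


Left-linear: every RHS is a terminal or one nonterminal followed by a terminal
Classification: Type 3 (Regular)


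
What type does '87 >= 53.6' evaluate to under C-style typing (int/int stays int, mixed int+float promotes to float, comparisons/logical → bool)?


Operand types: int >= float
Rule: comparison yields bool
Result type: bool


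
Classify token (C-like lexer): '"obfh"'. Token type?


Pattern: double-quoted sequence
Type: STRING_LITERAL


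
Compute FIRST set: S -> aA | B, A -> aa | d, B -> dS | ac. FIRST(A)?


Per alternative of A: FIRST(aa) = {a}; FIRST(d) = {d}
FIRST(A) = {a, d}


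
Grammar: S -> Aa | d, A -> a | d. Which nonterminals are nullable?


A nonterminal is nullable iff some alternative derives ε (directly, or every symbol in it is nullable)
Nullable: {}


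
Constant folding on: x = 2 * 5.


2 * 5 = 10 at compile time
Optimized: x = 10


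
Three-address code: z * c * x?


Break into single-operator statements:
t1 = z * c
t2 = t1 * x


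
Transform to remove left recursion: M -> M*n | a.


Left-recursive alternatives: M*n; non-recursive: a
Introduce M': M -> aM', M' -> *nM' | ε


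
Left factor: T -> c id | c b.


Common prefix: 'c'
Factored: T -> c T', T' -> id | b


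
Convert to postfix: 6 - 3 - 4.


Left to right (same or higher precedence on left)
Postfix: 6 3 - 4 -


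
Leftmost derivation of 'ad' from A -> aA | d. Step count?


Derivation: A => aA => ad
Steps: 2


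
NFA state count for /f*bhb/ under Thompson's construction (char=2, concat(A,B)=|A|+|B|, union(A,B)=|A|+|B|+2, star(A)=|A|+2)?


Syntax tree has 4 char leaf(s), 0 union(s), 1 star(s)
chars contribute 4×2 = 8; each union adds +2; each star adds +2
Total: 8 + 0 + 2 = 10 states


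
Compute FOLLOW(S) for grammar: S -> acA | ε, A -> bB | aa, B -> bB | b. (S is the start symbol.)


$ ∈ FOLLOW(S). For each A -> αBβ: add FIRST(β)\{ε} to FOLLOW(B); if β nullable, add FOLLOW(A).
FOLLOW(S) = {$}


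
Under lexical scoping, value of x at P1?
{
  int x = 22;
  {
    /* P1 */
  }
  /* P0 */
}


P1's block does not declare x; resolves to the enclosing declaration at depth 0
x = 22


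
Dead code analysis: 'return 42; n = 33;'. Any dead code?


statement follows a return and is unreachable
Dead: 'n = 33'


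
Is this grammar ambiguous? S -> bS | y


right-linear, alternatives start with distinct terminals 'b' vs 'y': unique leftmost derivation
Unambiguous


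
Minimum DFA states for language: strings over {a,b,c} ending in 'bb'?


Track the longest suffix of input matching a prefix of 'bb': 3 classes (prefixes of length 0..2)
Minimal DFA: 3 states


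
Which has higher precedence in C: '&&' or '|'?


'|' is bitwise OR (level 3); '&&' is logical AND (level 2)
Higher level binds tighter
'|' has higher precedence than '&&'


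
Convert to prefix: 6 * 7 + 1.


left-to-right (same/higher precedence on left): tree is (+ (* 6 7) 1)
Prefix: + * 6 7 1


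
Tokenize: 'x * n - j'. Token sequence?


Scan left to right, longest-match per lexeme
Tokens: ID(x), OP(*), ID(n), OP(-), ID(j)


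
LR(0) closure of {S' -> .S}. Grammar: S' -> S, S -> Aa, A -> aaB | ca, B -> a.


Start: S' -> .S
For each item with dot before a nonterminal B, add B -> .γ for every B-production
Closure: [S' -> .S, S -> .Aa, A -> .aaB, A -> .ca]


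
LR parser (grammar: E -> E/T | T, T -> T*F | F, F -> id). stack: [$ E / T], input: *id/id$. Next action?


'*' can extend T; shift to build T -> T*F
Action: shift


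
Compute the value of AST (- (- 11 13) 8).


Evaluate inner: (- 11 13) = -2
Evaluate root: (- -2 8) = -10
Result: -10


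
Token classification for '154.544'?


Pattern: digits with a decimal point
Type: FLOAT_LITERAL


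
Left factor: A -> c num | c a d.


Common prefix: 'c'
Factored: A -> c A', A' -> num | a d


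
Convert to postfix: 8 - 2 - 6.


Left to right (same or higher precedence on left)
Postfix: 8 2 - 6 -


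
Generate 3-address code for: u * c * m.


Break into single-operator statements:
t1 = u * c
t2 = t1 * m


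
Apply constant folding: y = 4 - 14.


4 - 14 = -10 at compile time
Optimized: y = -10


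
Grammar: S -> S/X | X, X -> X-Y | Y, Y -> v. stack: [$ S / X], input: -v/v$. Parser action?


'-' can extend X; shift to build X -> X-Y
Action: shift


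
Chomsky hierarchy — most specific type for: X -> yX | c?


Right-linear: every RHS is a terminal or a terminal followed by one nonterminal
Classification: Type 3 (Regular)


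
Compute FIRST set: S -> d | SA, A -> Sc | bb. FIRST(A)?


Per alternative of A: FIRST(Sc) = {d}; FIRST(bb) = {b}
FIRST(A) = {b, d}


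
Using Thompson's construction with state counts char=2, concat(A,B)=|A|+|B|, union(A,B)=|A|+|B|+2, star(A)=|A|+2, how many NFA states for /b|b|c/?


Syntax tree has 3 char leaf(s), 2 union(s), 0 star(s)
chars contribute 3×2 = 6; each union adds +2; each star adds +2
Total: 6 + 4 + 0 = 10 states


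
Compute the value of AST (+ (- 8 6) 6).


Evaluate inner: (- 8 6) = 2
Evaluate root: (+ 2 6) = 8
Result: 8


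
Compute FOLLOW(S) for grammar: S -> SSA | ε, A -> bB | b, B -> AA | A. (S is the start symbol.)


$ ∈ FOLLOW(S). For each A -> αBβ: add FIRST(β)\{ε} to FOLLOW(B); if β nullable, add FOLLOW(A).
FOLLOW(S) = {$, b}


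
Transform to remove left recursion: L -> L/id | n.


Left-recursive alternatives: L/id; non-recursive: n
Introduce L': L -> nL', L' -> /idL' | ε


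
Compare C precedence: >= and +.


'+' is additive (level 9); '>=' is relational (level 7)
Higher level binds tighter
'+' has higher precedence than '>='


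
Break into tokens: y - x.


Scan left to right, longest-match per lexeme
Tokens: ID(y), OP(-), ID(x)


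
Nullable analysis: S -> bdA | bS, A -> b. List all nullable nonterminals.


A nonterminal is nullable iff some alternative derives ε (directly, or every symbol in it is nullable)
Nullable: {}


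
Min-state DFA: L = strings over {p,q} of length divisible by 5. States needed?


Track length mod 5: states 0..4, accept at 0
Minimal DFA: 5 states


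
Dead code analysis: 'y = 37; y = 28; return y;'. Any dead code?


first assignment to y is overwritten before any read
Dead: 'y = 37'


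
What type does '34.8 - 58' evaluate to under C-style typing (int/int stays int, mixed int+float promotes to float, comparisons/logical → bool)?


Operand types: float - int
Rule: mixed int/float promotes to float; int/int stays int
Result type: float


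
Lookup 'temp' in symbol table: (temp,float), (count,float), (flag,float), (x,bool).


Lookup 'temp' → type float


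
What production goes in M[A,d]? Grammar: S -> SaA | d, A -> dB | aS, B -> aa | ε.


For [A, d]: 'd' ∈ FIRST(dB)
Entry: A -> dB


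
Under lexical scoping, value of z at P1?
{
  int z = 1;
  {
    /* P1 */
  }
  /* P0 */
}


P1's block does not declare z; resolves to the enclosing declaration at depth 0
z = 1


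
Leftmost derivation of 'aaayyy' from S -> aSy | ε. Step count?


Derivation: S => aSy => aaSyy => aaaSyyy => aaayyy
Steps: 4


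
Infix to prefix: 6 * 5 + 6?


left-to-right (same/higher precedence on left): tree is (+ (* 6 5) 6)
Prefix: + * 6 5 6


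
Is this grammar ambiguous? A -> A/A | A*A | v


'v/v*v' has two parse trees (no precedence encoded between / and *)
Ambiguous


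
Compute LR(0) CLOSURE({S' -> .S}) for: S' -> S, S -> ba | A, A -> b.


Start: S' -> .S
For each item with dot before a nonterminal B, add B -> .γ for every B-production
Closure: [S' -> .S, S -> .ba, S -> .A, A -> .b]


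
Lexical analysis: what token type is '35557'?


Pattern: digits only
Type: INTEGER_LITERAL


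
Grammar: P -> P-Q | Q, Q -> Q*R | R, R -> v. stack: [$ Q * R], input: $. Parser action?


handle 'Q*R' on top
Action: reduce (Q -> Q*R)


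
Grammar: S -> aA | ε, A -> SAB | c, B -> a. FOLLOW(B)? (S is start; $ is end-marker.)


$ ∈ FOLLOW(S). For each A -> αBβ: add FIRST(β)\{ε} to FOLLOW(B); if β nullable, add FOLLOW(A).
FOLLOW(B) = {$, a, c}


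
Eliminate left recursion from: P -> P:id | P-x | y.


Left-recursive alternatives: P:id, P-x; non-recursive: y
Introduce P': P -> yP', P' -> :idP' | -xP' | ε


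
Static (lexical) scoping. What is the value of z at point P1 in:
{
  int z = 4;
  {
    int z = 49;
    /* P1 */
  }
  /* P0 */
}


z declared in the same block as P1
z = 49


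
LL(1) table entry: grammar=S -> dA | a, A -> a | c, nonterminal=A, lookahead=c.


For [A, c]: 'c' ∈ FIRST(c)
Entry: A -> c


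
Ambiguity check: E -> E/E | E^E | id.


'id/id^id' has two parse trees (no precedence encoded between / and ^)
Ambiguous


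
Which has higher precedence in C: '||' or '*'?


'*' is multiplicative (level 10); '||' is logical OR (level 1)
Higher level binds tighter
'*' has higher precedence than '||'


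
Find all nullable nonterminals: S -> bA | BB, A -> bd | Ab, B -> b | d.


A nonterminal is nullable iff some alternative derives ε (directly, or every symbol in it is nullable)
Nullable: {}


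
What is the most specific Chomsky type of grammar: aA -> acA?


LHS has context (more than one symbol) and |LHS| ≤ |RHS|
Classification: Type 1 (Context-Sensitive)


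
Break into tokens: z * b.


Scan left to right, longest-match per lexeme
Tokens: ID(z), OP(*), ID(b)


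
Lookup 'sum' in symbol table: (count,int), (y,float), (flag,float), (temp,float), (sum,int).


Lookup 'sum' → type int


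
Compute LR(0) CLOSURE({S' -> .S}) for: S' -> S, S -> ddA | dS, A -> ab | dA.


Start: S' -> .S
For each item with dot before a nonterminal B, add B -> .γ for every B-production
Closure: [S' -> .S, S -> .ddA, S -> .dS]


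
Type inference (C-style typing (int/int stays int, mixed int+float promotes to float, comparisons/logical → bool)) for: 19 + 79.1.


Operand types: int + float
Rule: mixed int/float promotes to float; int/int stays int
Result type: float


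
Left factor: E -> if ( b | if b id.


Common prefix: 'if'
Factored: E -> if E', E' -> ( b | b id


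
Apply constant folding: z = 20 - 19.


20 - 19 = 1 at compile time
Optimized: z = 1


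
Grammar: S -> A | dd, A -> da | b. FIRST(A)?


Per alternative of A: FIRST(da) = {d}; FIRST(b) = {b}
FIRST(A) = {b, d}


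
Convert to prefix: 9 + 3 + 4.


left-to-right (same/higher precedence on left): tree is (+ (+ 9 3) 4)
Prefix: + + 9 3 4


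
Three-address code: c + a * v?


Break into single-operator statements:
t1 = a * v
t2 = c + t1


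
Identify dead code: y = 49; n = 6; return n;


y is assigned but never read
Dead: 'y = 49'


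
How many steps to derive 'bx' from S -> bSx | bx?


Derivation: S => bx
Steps: 1


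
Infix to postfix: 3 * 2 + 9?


Left to right (same or higher precedence on left)
Postfix: 3 2 * 9 +


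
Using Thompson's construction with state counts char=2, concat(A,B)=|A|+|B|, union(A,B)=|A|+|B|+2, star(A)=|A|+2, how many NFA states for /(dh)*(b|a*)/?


Syntax tree has 4 char leaf(s), 1 union(s), 2 star(s)
chars contribute 4×2 = 8; each union adds +2; each star adds +2
Total: 8 + 2 + 4 = 14 states


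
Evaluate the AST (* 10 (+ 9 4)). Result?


Evaluate inner: (+ 9 4) = 13
Evaluate root: (* 10 13) = 130
Result: 130


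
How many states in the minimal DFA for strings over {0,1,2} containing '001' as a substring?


KMP-style automaton: 3 progress states + 1 absorbing accept = 4
Minimal DFA: 4 states


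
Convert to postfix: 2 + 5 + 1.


Left to right (same or higher precedence on left)
Postfix: 2 5 + 1 +


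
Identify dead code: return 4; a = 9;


statement follows a return and is unreachable
Dead: 'a = 9'


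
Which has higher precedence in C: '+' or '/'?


'/' is multiplicative (level 10); '+' is additive (level 9)
Higher level binds tighter
'/' has higher precedence than '+'


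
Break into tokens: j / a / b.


Scan left to right, longest-match per lexeme
Tokens: ID(j), OP(/), ID(a), OP(/), ID(b)


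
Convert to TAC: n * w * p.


Break into single-operator statements:
t1 = n * w
t2 = t1 * p


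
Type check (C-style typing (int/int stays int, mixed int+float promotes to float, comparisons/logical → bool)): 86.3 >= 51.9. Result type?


Operand types: float >= float
Rule: comparison yields bool
Result type: bool


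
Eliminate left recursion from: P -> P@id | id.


Left-recursive alternatives: P@id; non-recursive: id
Introduce P': P -> idP', P' -> @idP' | ε


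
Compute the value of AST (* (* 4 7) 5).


Evaluate inner: (* 4 7) = 28
Evaluate root: (* 28 5) = 140
Result: 140


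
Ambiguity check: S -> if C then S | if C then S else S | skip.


dangling else: 'if C then if C then skip else skip' parses two ways
Ambiguous


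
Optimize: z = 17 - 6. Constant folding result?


17 - 6 = 11 at compile time
Optimized: z = 11


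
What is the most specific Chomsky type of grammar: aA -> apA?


LHS has context (more than one symbol) and |LHS| ≤ |RHS|
Classification: Type 1 (Context-Sensitive)


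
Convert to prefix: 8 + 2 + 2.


left-to-right (same/higher precedence on left): tree is (+ (+ 8 2) 2)
Prefix: + + 8 2 2


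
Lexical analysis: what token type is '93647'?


Pattern: digits only
Type: INTEGER_LITERAL


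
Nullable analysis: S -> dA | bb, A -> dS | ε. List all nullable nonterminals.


A nonterminal is nullable iff some alternative derives ε (directly, or every symbol in it is nullable)
Nullable: {A}


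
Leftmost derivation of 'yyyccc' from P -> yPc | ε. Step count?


Derivation: P => yPc => yyPcc => yyyPccc => yyyccc
Steps: 4


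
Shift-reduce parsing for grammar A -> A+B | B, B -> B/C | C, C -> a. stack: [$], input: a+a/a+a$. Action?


no handle on stack; shift 'a'
Action: shift


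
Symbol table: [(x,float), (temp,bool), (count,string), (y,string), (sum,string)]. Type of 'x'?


Lookup 'x' → type float


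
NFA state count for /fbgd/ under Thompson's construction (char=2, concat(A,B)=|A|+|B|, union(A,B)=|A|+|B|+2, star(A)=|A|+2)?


Syntax tree has 4 char leaf(s), 0 union(s), 0 star(s)
chars contribute 4×2 = 8; each union adds +2; each star adds +2
Total: 8 + 0 + 0 = 8 states


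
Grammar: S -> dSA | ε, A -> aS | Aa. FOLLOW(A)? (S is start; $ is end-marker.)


$ ∈ FOLLOW(S). For each A -> αBβ: add FIRST(β)\{ε} to FOLLOW(B); if β nullable, add FOLLOW(A).
FOLLOW(A) = {$, a}


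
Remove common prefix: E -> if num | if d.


Common prefix: 'if'
Factored: E -> if E', E' -> num | d


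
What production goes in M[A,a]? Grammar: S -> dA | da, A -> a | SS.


For [A, a]: 'a' ∈ FIRST(a)
Entry: A -> a


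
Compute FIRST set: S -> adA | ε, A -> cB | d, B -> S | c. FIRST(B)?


Per alternative of B: FIRST(S) = {a, ε}; FIRST(c) = {c}
FIRST(B) = {a, c, ε}


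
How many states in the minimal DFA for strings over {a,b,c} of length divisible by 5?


Track length mod 5: states 0..4, accept at 0
Minimal DFA: 5 states


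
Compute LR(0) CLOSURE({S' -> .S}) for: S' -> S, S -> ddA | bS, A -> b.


Start: S' -> .S
For each item with dot before a nonterminal B, add B -> .γ for every B-production
Closure: [S' -> .S, S -> .ddA, S -> .bS]


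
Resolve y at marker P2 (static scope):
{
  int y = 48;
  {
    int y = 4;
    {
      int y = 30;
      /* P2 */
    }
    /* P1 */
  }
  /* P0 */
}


y declared in the same block as P2
y = 30


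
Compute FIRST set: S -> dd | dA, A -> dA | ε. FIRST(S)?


Per alternative of S: FIRST(dd) = {d}; FIRST(dA) = {d}
FIRST(S) = {d}


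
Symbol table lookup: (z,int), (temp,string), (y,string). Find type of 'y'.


Lookup 'y' → type string


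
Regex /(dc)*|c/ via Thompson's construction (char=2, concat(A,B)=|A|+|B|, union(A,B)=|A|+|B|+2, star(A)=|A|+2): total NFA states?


Syntax tree has 3 char leaf(s), 1 union(s), 1 star(s)
chars contribute 3×2 = 6; each union adds +2; each star adds +2
Total: 6 + 2 + 2 = 10 states


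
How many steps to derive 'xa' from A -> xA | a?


Derivation: A => xA => xa
Steps: 2


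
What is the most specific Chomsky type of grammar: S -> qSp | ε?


Single nonterminal LHS, but q^n p^n is not regular
Classification: Type 2 (Context-Free)


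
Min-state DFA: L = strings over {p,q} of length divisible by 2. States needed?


Track length mod 2: states 0..1, accept at 0
Minimal DFA: 2 states


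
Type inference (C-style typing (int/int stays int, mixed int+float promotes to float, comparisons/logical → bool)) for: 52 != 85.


Operand types: int != int
Rule: comparison yields bool
Result type: bool


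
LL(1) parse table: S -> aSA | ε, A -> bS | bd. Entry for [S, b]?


For [S, b]: ε is nullable and 'b' ∈ FOLLOW(S)
Entry: S -> ε


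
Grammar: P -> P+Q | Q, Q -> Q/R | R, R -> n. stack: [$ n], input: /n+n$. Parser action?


'n' on top is the handle for R -> n
Action: reduce (R -> n)


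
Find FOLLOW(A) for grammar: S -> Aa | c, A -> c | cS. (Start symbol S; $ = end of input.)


$ ∈ FOLLOW(S). For each A -> αBβ: add FIRST(β)\{ε} to FOLLOW(B); if β nullable, add FOLLOW(A).
FOLLOW(A) = {a}


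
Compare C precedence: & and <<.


'<<' is shift (level 8); '&' is bitwise AND (level 5)
Higher level binds tighter
'<<' has higher precedence than '&'


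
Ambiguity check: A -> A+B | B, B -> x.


precedence layered via separate nonterminal B: deterministic
Unambiguous


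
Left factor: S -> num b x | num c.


Common prefix: 'num'
Factored: S -> num S', S' -> b x | c


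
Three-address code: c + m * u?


Break into single-operator statements:
t1 = m * u
t2 = c + t1


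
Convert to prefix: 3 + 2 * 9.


'*' binds tighter: tree is (+ 3 (* 2 9))
Prefix: + 3 * 2 9


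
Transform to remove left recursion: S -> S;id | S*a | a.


Left-recursive alternatives: S;id, S*a; non-recursive: a
Introduce S': S -> aS', S' -> ;idS' | *aS' | ε


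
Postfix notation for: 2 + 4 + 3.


Left to right (same or higher precedence on left)
Postfix: 2 4 + 3 +


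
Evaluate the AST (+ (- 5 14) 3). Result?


Evaluate inner: (- 5 14) = -9
Evaluate root: (+ -9 3) = -6
Result: -6


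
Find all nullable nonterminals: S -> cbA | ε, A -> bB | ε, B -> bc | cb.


A nonterminal is nullable iff some alternative derives ε (directly, or every symbol in it is nullable)
Nullable: {A, S}


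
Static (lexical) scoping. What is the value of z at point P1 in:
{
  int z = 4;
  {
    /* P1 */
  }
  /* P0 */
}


P1's block does not declare z; resolves to the enclosing declaration at depth 0
z = 4


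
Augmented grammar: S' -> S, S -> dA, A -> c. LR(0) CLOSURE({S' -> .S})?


Start: S' -> .S
For each item with dot before a nonterminal B, add B -> .γ for every B-production
Closure: [S' -> .S, S -> .dA]


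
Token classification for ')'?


Pattern: delimiter/punctuation
Type: PUNCTUATION


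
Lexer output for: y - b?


Scan left to right, longest-match per lexeme
Tokens: ID(y), OP(-), ID(b)


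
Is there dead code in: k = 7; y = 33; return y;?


k is assigned but never read
Dead: 'k = 7'


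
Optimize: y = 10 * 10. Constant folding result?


10 * 10 = 100 at compile time
Optimized: y = 100


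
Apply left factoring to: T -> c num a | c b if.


Common prefix: 'c'
Factored: T -> c T', T' -> num a | b if


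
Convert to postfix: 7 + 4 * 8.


* has higher precedence, evaluate 4*8 first
Postfix: 7 4 8 * +


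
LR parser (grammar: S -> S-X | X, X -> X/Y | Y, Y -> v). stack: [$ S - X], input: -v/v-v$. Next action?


handle 'S-X' on top; lookahead ∈ FOLLOW(S) = {-, $}
Action: reduce (S -> S-X)


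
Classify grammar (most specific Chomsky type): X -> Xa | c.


Left-linear: every RHS is a terminal or one nonterminal followed by a terminal
Classification: Type 3 (Regular)


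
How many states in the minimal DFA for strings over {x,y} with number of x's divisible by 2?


Track (count of x) mod 2: states 0..1, accept at 0
Minimal DFA: 2 states


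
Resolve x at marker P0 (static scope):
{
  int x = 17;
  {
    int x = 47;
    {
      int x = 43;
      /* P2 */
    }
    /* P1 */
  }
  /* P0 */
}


x declared in the same block as P0
x = 17


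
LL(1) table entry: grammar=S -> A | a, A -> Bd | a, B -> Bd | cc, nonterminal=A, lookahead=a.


For [A, a]: 'a' ∈ FIRST(a)
Entry: A -> a


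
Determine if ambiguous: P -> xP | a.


right-linear, alternatives start with distinct terminals 'x' vs 'a': unique leftmost derivation
Unambiguous


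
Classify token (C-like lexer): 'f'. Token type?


Pattern: letter/underscore followed by alphanumerics, not a keyword
Type: IDENTIFIER


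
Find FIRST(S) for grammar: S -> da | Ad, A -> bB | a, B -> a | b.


Per alternative of S: FIRST(da) = {d}; FIRST(Ad) = {a, b}
FIRST(S) = {a, b, d}


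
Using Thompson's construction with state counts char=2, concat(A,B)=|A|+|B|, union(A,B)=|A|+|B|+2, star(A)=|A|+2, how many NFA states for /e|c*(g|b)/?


Syntax tree has 4 char leaf(s), 2 union(s), 1 star(s)
chars contribute 4×2 = 8; each union adds +2; each star adds +2
Total: 8 + 4 + 2 = 14 states


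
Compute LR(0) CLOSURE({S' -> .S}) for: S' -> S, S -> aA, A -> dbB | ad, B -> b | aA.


Start: S' -> .S
For each item with dot before a nonterminal B, add B -> .γ for every B-production
Closure: [S' -> .S, S -> .aA]


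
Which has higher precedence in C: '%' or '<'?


'%' is multiplicative (level 10); '<' is relational (level 7)
Higher level binds tighter
'%' has higher precedence than '<'


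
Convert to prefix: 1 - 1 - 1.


left-to-right (same/higher precedence on left): tree is (- (- 1 1) 1)
Prefix: - - 1 1 1


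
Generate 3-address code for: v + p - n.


Break into single-operator statements:
t1 = v + p
t2 = t1 - n


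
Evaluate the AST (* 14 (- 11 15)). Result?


Evaluate inner: (- 11 15) = -4
Evaluate root: (* 14 -4) = -56
Result: -56


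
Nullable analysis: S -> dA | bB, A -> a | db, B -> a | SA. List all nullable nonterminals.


A nonterminal is nullable iff some alternative derives ε (directly, or every symbol in it is nullable)
Nullable: {}


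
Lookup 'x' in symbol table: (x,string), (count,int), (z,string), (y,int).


Lookup 'x' → type string


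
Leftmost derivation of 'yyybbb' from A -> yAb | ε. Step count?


Derivation: A => yAb => yyAbb => yyyAbbb => yyybbb
Steps: 4


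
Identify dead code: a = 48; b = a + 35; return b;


a is read by b's definition; b is returned
No dead code


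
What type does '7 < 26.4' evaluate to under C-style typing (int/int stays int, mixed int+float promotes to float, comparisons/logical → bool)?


Operand types: int < float
Rule: comparison yields bool
Result type: bool


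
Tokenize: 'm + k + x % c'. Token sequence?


Scan left to right, longest-match per lexeme
Tokens: ID(m), OP(+), ID(k), OP(+), ID(x), OP(%), ID(c)


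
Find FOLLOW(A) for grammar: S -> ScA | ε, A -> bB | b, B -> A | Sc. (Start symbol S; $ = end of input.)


$ ∈ FOLLOW(S). For each A -> αBβ: add FIRST(β)\{ε} to FOLLOW(B); if β nullable, add FOLLOW(A).
FOLLOW(A) = {$, c}


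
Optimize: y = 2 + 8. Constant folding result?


2 + 8 = 10 at compile time
Optimized: y = 10


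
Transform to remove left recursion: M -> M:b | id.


Left-recursive alternatives: M:b; non-recursive: id
Introduce M': M -> idM', M' -> :bM' | ε


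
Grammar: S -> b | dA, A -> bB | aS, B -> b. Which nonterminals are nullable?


A nonterminal is nullable iff some alternative derives ε (directly, or every symbol in it is nullable)
Nullable: {}


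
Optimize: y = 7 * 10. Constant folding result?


7 * 10 = 70 at compile time
Optimized: y = 70


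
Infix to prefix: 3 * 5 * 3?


left-to-right (same/higher precedence on left): tree is (* (* 3 5) 3)
Prefix: * * 3 5 3


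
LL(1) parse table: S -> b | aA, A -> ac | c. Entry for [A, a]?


For [A, a]: 'a' ∈ FIRST(ac)
Entry: A -> ac


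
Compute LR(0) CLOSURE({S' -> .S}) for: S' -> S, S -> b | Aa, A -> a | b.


Start: S' -> .S
For each item with dot before a nonterminal B, add B -> .γ for every B-production
Closure: [S' -> .S, S -> .b, S -> .Aa, A -> .a, A -> .b]


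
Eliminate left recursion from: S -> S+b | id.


Left-recursive alternatives: S+b; non-recursive: id
Introduce S': S -> idS', S' -> +bS' | ε


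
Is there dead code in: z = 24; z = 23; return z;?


first assignment to z is overwritten before any read
Dead: 'z = 24'


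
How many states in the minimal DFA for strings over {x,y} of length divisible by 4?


Track length mod 4: states 0..3, accept at 0
Minimal DFA: 4 states


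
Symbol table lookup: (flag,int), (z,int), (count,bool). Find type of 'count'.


Lookup 'count' → type bool


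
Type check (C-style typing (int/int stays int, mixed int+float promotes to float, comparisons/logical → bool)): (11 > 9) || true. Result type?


Operand types: bool || bool
Rule: logical operators take bool operands and yield bool
Result type: bool


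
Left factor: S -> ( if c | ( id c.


Common prefix: '('
Factored: S -> ( S', S' -> if c | id c


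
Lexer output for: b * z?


Scan left to right, longest-match per lexeme
Tokens: ID(b), OP(*), ID(z)


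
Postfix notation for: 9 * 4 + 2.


Left to right (same or higher precedence on left)
Postfix: 9 4 * 2 +


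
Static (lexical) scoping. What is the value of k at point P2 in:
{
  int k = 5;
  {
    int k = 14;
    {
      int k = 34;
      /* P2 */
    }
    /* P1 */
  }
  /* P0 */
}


k declared in the same block as P2
k = 34


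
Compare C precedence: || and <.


'<' is relational (level 7); '||' is logical OR (level 1)
Higher level binds tighter
'<' has higher precedence than '||'


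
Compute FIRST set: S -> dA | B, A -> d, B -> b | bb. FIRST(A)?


Per alternative of A: FIRST(d) = {d}
FIRST(A) = {d}


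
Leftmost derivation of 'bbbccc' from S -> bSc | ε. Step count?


Derivation: S => bSc => bbScc => bbbSccc => bbbccc
Steps: 4


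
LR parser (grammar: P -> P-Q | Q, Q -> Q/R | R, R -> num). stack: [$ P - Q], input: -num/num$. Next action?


handle 'P-Q' on top; lookahead ∈ FOLLOW(P) = {-, $}
Action: reduce (P -> P-Q)


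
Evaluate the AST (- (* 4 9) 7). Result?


Evaluate inner: (* 4 9) = 36
Evaluate root: (- 36 7) = 29
Result: 29


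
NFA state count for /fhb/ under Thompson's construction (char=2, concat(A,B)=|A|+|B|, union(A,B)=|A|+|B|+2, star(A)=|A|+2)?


Syntax tree has 3 char leaf(s), 0 union(s), 0 star(s)
chars contribute 3×2 = 6; each union adds +2; each star adds +2
Total: 6 + 0 + 0 = 6 states


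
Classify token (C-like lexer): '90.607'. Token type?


Pattern: digits with a decimal point
Type: FLOAT_LITERAL


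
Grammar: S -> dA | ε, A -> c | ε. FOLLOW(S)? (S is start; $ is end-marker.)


$ ∈ FOLLOW(S). For each A -> αBβ: add FIRST(β)\{ε} to FOLLOW(B); if β nullable, add FOLLOW(A).
FOLLOW(S) = {$}
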